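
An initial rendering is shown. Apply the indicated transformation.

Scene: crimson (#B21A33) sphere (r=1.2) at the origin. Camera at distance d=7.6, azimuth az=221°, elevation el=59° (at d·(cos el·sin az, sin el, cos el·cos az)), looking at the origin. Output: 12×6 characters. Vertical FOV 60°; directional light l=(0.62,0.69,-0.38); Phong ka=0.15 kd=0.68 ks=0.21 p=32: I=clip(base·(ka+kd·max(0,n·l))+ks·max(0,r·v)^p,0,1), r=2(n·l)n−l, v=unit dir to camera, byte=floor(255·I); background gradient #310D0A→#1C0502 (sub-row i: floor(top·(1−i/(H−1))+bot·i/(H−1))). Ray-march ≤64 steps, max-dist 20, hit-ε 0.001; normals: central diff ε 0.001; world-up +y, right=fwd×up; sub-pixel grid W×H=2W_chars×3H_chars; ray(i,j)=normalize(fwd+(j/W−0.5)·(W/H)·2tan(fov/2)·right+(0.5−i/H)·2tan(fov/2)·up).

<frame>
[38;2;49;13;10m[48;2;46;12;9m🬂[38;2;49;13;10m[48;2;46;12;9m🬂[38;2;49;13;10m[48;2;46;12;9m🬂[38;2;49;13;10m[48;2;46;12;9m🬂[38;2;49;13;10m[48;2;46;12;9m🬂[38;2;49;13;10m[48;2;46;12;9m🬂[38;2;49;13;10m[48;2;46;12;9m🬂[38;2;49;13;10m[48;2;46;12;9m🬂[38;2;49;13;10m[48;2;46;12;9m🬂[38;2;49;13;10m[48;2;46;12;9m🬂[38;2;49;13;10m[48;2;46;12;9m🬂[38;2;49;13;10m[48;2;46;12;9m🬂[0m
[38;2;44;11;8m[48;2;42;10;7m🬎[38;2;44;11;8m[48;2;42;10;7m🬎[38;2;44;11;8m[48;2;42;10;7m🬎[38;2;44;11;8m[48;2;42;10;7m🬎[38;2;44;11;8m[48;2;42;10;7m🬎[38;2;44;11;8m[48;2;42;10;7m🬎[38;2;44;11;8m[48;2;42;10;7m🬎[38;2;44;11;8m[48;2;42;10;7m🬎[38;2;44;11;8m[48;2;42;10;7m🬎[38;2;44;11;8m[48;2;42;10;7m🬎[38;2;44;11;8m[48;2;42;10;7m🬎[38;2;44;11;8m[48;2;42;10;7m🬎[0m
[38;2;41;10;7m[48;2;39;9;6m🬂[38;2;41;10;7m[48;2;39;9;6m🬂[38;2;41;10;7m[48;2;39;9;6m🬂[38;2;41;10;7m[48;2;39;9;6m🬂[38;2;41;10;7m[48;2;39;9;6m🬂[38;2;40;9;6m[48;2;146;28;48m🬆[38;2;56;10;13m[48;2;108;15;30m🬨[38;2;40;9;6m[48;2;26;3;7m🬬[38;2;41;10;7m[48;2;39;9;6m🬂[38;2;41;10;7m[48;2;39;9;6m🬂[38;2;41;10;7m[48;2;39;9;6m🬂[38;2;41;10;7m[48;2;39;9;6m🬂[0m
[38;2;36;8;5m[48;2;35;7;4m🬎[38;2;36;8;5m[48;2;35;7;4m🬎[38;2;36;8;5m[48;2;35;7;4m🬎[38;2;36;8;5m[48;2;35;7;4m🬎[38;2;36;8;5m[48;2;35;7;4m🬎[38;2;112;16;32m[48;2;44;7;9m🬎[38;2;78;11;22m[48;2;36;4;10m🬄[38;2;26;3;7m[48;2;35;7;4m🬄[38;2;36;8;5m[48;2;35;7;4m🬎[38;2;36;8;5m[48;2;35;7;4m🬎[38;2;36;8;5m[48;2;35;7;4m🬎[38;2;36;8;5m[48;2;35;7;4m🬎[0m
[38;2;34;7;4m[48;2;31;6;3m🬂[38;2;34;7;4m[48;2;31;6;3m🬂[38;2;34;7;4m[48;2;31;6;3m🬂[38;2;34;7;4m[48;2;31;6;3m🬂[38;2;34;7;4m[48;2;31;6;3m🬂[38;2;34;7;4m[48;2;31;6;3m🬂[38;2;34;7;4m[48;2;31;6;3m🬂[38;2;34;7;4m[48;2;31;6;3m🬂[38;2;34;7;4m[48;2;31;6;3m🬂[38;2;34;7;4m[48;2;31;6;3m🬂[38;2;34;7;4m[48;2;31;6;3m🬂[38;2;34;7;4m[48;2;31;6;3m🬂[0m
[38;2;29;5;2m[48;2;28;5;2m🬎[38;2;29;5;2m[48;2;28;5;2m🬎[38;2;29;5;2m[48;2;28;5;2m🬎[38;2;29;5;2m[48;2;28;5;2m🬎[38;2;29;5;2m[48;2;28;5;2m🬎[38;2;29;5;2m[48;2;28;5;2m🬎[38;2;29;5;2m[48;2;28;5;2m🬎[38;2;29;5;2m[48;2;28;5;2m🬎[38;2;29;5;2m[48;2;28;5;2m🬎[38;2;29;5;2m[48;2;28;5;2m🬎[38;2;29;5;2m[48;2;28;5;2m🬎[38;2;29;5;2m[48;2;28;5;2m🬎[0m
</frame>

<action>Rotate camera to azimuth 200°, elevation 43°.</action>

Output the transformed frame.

<frame>
[38;2;49;13;10m[48;2;46;12;9m🬂[38;2;49;13;10m[48;2;46;12;9m🬂[38;2;49;13;10m[48;2;46;12;9m🬂[38;2;49;13;10m[48;2;46;12;9m🬂[38;2;49;13;10m[48;2;46;12;9m🬂[38;2;49;13;10m[48;2;46;12;9m🬂[38;2;49;13;10m[48;2;46;12;9m🬂[38;2;49;13;10m[48;2;46;12;9m🬂[38;2;49;13;10m[48;2;46;12;9m🬂[38;2;49;13;10m[48;2;46;12;9m🬂[38;2;49;13;10m[48;2;46;12;9m🬂[38;2;49;13;10m[48;2;46;12;9m🬂[0m
[38;2;44;11;8m[48;2;42;10;7m🬎[38;2;44;11;8m[48;2;42;10;7m🬎[38;2;44;11;8m[48;2;42;10;7m🬎[38;2;44;11;8m[48;2;42;10;7m🬎[38;2;44;11;8m[48;2;42;10;7m🬎[38;2;44;11;8m[48;2;42;10;7m🬎[38;2;44;11;8m[48;2;42;10;7m🬎[38;2;44;11;8m[48;2;42;10;7m🬎[38;2;44;11;8m[48;2;42;10;7m🬎[38;2;44;11;8m[48;2;42;10;7m🬎[38;2;44;11;8m[48;2;42;10;7m🬎[38;2;44;11;8m[48;2;42;10;7m🬎[0m
[38;2;41;10;7m[48;2;39;9;6m🬂[38;2;41;10;7m[48;2;39;9;6m🬂[38;2;41;10;7m[48;2;39;9;6m🬂[38;2;41;10;7m[48;2;39;9;6m🬂[38;2;41;10;7m[48;2;39;9;6m🬂[38;2;40;9;6m[48;2;143;24;44m🬆[38;2;56;10;13m[48;2;109;15;31m🬨[38;2;40;9;6m[48;2;26;3;7m🬬[38;2;41;10;7m[48;2;39;9;6m🬂[38;2;41;10;7m[48;2;39;9;6m🬂[38;2;41;10;7m[48;2;39;9;6m🬂[38;2;41;10;7m[48;2;39;9;6m🬂[0m
[38;2;36;8;5m[48;2;35;7;4m🬎[38;2;36;8;5m[48;2;35;7;4m🬎[38;2;36;8;5m[48;2;35;7;4m🬎[38;2;36;8;5m[48;2;35;7;4m🬎[38;2;36;8;5m[48;2;35;7;4m🬎[38;2;118;17;33m[48;2;48;7;10m🬎[38;2;77;11;21m[48;2;34;4;9m🬆[38;2;26;3;7m[48;2;35;7;4m🬄[38;2;36;8;5m[48;2;35;7;4m🬎[38;2;36;8;5m[48;2;35;7;4m🬎[38;2;36;8;5m[48;2;35;7;4m🬎[38;2;36;8;5m[48;2;35;7;4m🬎[0m
[38;2;34;7;4m[48;2;31;6;3m🬂[38;2;34;7;4m[48;2;31;6;3m🬂[38;2;34;7;4m[48;2;31;6;3m🬂[38;2;34;7;4m[48;2;31;6;3m🬂[38;2;34;7;4m[48;2;31;6;3m🬂[38;2;34;7;4m[48;2;31;6;3m🬂[38;2;34;7;4m[48;2;31;6;3m🬂[38;2;34;7;4m[48;2;31;6;3m🬂[38;2;34;7;4m[48;2;31;6;3m🬂[38;2;34;7;4m[48;2;31;6;3m🬂[38;2;34;7;4m[48;2;31;6;3m🬂[38;2;34;7;4m[48;2;31;6;3m🬂[0m
[38;2;29;5;2m[48;2;28;5;2m🬎[38;2;29;5;2m[48;2;28;5;2m🬎[38;2;29;5;2m[48;2;28;5;2m🬎[38;2;29;5;2m[48;2;28;5;2m🬎[38;2;29;5;2m[48;2;28;5;2m🬎[38;2;29;5;2m[48;2;28;5;2m🬎[38;2;29;5;2m[48;2;28;5;2m🬎[38;2;29;5;2m[48;2;28;5;2m🬎[38;2;29;5;2m[48;2;28;5;2m🬎[38;2;29;5;2m[48;2;28;5;2m🬎[38;2;29;5;2m[48;2;28;5;2m🬎[38;2;29;5;2m[48;2;28;5;2m🬎[0m
</frame>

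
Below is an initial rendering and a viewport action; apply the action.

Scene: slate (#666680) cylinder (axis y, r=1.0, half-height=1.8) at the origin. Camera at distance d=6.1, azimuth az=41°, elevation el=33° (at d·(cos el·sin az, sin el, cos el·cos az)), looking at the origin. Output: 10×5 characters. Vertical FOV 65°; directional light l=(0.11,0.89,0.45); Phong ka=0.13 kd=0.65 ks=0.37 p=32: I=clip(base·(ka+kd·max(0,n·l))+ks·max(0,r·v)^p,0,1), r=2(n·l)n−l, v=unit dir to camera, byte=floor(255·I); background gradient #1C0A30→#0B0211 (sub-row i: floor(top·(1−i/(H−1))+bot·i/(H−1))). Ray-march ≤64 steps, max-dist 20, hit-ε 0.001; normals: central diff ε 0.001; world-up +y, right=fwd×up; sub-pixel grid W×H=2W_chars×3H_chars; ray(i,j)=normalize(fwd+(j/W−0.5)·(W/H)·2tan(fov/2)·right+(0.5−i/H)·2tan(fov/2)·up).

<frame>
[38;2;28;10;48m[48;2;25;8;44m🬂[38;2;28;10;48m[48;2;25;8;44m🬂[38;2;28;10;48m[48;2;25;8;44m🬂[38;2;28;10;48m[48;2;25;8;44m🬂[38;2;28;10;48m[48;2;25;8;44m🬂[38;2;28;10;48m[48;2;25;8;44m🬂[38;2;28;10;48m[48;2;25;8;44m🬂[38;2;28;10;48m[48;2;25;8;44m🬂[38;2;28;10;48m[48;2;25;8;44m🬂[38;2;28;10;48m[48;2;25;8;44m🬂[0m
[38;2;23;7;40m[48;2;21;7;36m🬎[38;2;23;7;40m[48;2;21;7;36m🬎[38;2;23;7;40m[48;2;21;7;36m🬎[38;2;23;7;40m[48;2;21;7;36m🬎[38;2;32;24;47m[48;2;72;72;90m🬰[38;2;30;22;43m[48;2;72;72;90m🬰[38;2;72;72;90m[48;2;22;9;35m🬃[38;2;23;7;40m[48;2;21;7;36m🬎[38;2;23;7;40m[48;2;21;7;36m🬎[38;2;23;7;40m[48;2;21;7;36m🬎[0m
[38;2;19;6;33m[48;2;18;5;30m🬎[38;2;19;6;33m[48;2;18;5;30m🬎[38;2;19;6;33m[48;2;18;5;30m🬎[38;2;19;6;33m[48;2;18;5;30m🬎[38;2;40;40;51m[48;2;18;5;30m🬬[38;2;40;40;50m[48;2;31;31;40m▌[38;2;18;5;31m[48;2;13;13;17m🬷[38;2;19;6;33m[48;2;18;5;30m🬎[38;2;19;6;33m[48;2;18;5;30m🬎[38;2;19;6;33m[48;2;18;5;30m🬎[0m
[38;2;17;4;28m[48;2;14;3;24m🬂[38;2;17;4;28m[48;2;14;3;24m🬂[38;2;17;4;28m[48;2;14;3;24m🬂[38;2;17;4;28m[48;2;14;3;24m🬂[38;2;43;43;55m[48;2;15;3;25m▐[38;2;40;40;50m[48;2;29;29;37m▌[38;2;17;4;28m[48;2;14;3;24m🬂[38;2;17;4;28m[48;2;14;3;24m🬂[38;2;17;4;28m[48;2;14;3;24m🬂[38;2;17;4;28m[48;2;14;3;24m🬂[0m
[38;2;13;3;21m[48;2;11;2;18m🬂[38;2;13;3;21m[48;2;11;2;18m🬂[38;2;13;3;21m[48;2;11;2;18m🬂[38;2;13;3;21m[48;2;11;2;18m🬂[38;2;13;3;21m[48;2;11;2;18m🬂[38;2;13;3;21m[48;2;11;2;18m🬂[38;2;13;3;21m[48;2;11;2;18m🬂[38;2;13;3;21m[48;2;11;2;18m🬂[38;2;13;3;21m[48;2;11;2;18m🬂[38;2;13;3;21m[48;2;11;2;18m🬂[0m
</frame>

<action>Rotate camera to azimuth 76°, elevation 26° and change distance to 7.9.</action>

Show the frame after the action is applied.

<frame>
[38;2;28;10;48m[48;2;25;8;44m🬂[38;2;28;10;48m[48;2;25;8;44m🬂[38;2;28;10;48m[48;2;25;8;44m🬂[38;2;28;10;48m[48;2;25;8;44m🬂[38;2;28;10;48m[48;2;25;8;44m🬂[38;2;28;10;48m[48;2;25;8;44m🬂[38;2;28;10;48m[48;2;25;8;44m🬂[38;2;28;10;48m[48;2;25;8;44m🬂[38;2;28;10;48m[48;2;25;8;44m🬂[38;2;28;10;48m[48;2;25;8;44m🬂[0m
[38;2;23;7;40m[48;2;21;7;36m🬎[38;2;23;7;40m[48;2;21;7;36m🬎[38;2;23;7;40m[48;2;21;7;36m🬎[38;2;23;7;40m[48;2;21;7;36m🬎[38;2;23;7;39m[48;2;72;72;90m🬝[38;2;23;7;40m[48;2;72;72;90m🬎[38;2;23;7;40m[48;2;21;7;36m🬎[38;2;23;7;40m[48;2;21;7;36m🬎[38;2;23;7;40m[48;2;21;7;36m🬎[38;2;23;7;40m[48;2;21;7;36m🬎[0m
[38;2;19;6;33m[48;2;18;5;30m🬎[38;2;19;6;33m[48;2;18;5;30m🬎[38;2;19;6;33m[48;2;18;5;30m🬎[38;2;19;6;33m[48;2;18;5;30m🬎[38;2;19;5;32m[48;2;40;40;50m▌[38;2;27;27;34m[48;2;13;13;16m▌[38;2;19;6;33m[48;2;18;5;30m🬎[38;2;19;6;33m[48;2;18;5;30m🬎[38;2;19;6;33m[48;2;18;5;30m🬎[38;2;19;6;33m[48;2;18;5;30m🬎[0m
[38;2;17;4;28m[48;2;14;3;24m🬂[38;2;17;4;28m[48;2;14;3;24m🬂[38;2;17;4;28m[48;2;14;3;24m🬂[38;2;17;4;28m[48;2;14;3;24m🬂[38;2;41;41;52m[48;2;15;3;24m🬉[38;2;27;27;34m[48;2;13;8;19m🬄[38;2;17;4;28m[48;2;14;3;24m🬂[38;2;17;4;28m[48;2;14;3;24m🬂[38;2;17;4;28m[48;2;14;3;24m🬂[38;2;17;4;28m[48;2;14;3;24m🬂[0m
[38;2;13;3;21m[48;2;11;2;18m🬂[38;2;13;3;21m[48;2;11;2;18m🬂[38;2;13;3;21m[48;2;11;2;18m🬂[38;2;13;3;21m[48;2;11;2;18m🬂[38;2;13;3;21m[48;2;11;2;18m🬂[38;2;13;3;21m[48;2;11;2;18m🬂[38;2;13;3;21m[48;2;11;2;18m🬂[38;2;13;3;21m[48;2;11;2;18m🬂[38;2;13;3;21m[48;2;11;2;18m🬂[38;2;13;3;21m[48;2;11;2;18m🬂[0m
</frame>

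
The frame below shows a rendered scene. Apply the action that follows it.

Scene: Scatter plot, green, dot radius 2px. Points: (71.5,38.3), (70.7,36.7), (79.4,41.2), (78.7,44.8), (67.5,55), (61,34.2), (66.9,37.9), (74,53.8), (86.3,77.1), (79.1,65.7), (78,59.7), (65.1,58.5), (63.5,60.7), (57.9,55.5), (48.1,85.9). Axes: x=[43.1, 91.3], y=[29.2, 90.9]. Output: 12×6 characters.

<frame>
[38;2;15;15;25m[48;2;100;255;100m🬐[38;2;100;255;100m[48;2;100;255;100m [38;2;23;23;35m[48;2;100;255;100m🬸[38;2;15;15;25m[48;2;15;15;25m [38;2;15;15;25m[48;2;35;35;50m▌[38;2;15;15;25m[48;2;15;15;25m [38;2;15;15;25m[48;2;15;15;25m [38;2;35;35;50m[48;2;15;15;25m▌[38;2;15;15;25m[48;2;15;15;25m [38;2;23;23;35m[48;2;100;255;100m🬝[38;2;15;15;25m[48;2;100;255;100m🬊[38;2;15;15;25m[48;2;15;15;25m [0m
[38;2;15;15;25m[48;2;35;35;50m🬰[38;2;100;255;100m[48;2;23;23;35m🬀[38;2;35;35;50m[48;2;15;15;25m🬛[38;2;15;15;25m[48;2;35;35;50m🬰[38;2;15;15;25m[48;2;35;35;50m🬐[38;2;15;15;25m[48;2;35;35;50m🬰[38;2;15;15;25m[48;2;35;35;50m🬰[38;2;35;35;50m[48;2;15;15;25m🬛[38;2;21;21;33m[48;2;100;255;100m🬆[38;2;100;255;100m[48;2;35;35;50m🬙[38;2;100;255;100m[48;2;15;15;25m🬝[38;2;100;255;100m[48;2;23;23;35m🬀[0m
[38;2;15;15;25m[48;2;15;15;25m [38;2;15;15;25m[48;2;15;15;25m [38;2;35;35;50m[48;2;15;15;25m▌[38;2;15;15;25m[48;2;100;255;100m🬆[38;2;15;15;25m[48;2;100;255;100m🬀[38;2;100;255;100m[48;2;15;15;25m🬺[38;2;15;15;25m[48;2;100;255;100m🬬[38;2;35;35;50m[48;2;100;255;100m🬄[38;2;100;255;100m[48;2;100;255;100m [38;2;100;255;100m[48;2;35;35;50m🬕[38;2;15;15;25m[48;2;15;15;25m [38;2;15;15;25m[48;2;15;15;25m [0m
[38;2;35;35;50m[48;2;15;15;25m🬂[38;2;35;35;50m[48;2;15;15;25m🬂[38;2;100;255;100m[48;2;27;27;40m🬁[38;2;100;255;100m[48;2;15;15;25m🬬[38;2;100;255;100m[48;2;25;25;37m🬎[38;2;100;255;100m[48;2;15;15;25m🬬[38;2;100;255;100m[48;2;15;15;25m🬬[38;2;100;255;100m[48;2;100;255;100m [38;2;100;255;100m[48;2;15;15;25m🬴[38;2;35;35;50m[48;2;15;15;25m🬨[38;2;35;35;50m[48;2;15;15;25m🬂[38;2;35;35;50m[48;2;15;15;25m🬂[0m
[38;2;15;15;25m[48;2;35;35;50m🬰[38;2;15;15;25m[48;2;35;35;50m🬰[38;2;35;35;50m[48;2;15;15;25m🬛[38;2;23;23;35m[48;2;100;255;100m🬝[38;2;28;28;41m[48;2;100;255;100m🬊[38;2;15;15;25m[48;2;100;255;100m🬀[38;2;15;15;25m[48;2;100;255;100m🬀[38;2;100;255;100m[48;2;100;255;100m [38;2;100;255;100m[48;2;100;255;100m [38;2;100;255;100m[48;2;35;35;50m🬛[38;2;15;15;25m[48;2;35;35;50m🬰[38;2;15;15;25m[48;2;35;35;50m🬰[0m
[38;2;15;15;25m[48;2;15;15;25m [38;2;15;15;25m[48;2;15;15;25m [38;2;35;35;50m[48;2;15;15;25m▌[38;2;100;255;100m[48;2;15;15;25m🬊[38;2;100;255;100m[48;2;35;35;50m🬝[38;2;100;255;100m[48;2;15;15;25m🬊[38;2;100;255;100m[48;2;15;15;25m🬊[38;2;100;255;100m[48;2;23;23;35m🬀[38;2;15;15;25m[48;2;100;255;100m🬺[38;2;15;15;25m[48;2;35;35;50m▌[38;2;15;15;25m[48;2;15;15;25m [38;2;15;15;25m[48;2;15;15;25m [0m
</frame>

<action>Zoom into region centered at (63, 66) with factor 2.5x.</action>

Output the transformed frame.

<frame>
[38;2;15;15;25m[48;2;15;15;25m [38;2;15;15;25m[48;2;15;15;25m [38;2;35;35;50m[48;2;15;15;25m▌[38;2;15;15;25m[48;2;15;15;25m [38;2;15;15;25m[48;2;35;35;50m▌[38;2;15;15;25m[48;2;15;15;25m [38;2;15;15;25m[48;2;15;15;25m [38;2;35;35;50m[48;2;15;15;25m▌[38;2;15;15;25m[48;2;15;15;25m [38;2;15;15;25m[48;2;35;35;50m▌[38;2;15;15;25m[48;2;15;15;25m [38;2;15;15;25m[48;2;15;15;25m [0m
[38;2;15;15;25m[48;2;35;35;50m🬰[38;2;15;15;25m[48;2;35;35;50m🬰[38;2;35;35;50m[48;2;15;15;25m🬛[38;2;15;15;25m[48;2;35;35;50m🬰[38;2;15;15;25m[48;2;35;35;50m🬐[38;2;15;15;25m[48;2;35;35;50m🬰[38;2;15;15;25m[48;2;35;35;50m🬰[38;2;35;35;50m[48;2;15;15;25m🬛[38;2;15;15;25m[48;2;35;35;50m🬰[38;2;15;15;25m[48;2;35;35;50m🬐[38;2;15;15;25m[48;2;35;35;50m🬰[38;2;15;15;25m[48;2;35;35;50m🬰[0m
[38;2;15;15;25m[48;2;15;15;25m [38;2;15;15;25m[48;2;15;15;25m [38;2;35;35;50m[48;2;15;15;25m▌[38;2;15;15;25m[48;2;15;15;25m [38;2;15;15;25m[48;2;35;35;50m▌[38;2;15;15;25m[48;2;15;15;25m [38;2;15;15;25m[48;2;15;15;25m [38;2;35;35;50m[48;2;15;15;25m▌[38;2;15;15;25m[48;2;15;15;25m [38;2;15;15;25m[48;2;35;35;50m▌[38;2;15;15;25m[48;2;15;15;25m [38;2;15;15;25m[48;2;15;15;25m [0m
[38;2;35;35;50m[48;2;15;15;25m🬂[38;2;35;35;50m[48;2;15;15;25m🬂[38;2;35;35;50m[48;2;15;15;25m🬕[38;2;35;35;50m[48;2;15;15;25m🬂[38;2;35;35;50m[48;2;15;15;25m🬨[38;2;23;23;35m[48;2;100;255;100m🬝[38;2;100;255;100m[48;2;28;28;41m🬱[38;2;27;27;40m[48;2;100;255;100m🬬[38;2;35;35;50m[48;2;15;15;25m🬂[38;2;35;35;50m[48;2;15;15;25m🬨[38;2;35;35;50m[48;2;15;15;25m🬂[38;2;35;35;50m[48;2;15;15;25m🬂[0m
[38;2;15;15;25m[48;2;35;35;50m🬰[38;2;15;15;25m[48;2;35;35;50m🬰[38;2;28;28;41m[48;2;100;255;100m🬆[38;2;23;23;35m[48;2;100;255;100m🬬[38;2;15;15;25m[48;2;35;35;50m🬐[38;2;100;255;100m[48;2;21;21;33m🬊[38;2;100;255;100m[48;2;100;255;100m [38;2;100;255;100m[48;2;100;255;100m [38;2;20;20;31m[48;2;100;255;100m🬨[38;2;15;15;25m[48;2;35;35;50m🬐[38;2;15;15;25m[48;2;35;35;50m🬰[38;2;15;15;25m[48;2;35;35;50m🬰[0m
[38;2;15;15;25m[48;2;15;15;25m [38;2;15;15;25m[48;2;100;255;100m🬺[38;2;100;255;100m[48;2;35;35;50m🬬[38;2;100;255;100m[48;2;15;15;25m🬆[38;2;15;15;25m[48;2;35;35;50m▌[38;2;15;15;25m[48;2;15;15;25m [38;2;15;15;25m[48;2;15;15;25m [38;2;100;255;100m[48;2;35;35;50m🬬[38;2;100;255;100m[48;2;100;255;100m [38;2;27;27;40m[48;2;100;255;100m🬸[38;2;15;15;25m[48;2;15;15;25m [38;2;15;15;25m[48;2;15;15;25m [0m
</frame>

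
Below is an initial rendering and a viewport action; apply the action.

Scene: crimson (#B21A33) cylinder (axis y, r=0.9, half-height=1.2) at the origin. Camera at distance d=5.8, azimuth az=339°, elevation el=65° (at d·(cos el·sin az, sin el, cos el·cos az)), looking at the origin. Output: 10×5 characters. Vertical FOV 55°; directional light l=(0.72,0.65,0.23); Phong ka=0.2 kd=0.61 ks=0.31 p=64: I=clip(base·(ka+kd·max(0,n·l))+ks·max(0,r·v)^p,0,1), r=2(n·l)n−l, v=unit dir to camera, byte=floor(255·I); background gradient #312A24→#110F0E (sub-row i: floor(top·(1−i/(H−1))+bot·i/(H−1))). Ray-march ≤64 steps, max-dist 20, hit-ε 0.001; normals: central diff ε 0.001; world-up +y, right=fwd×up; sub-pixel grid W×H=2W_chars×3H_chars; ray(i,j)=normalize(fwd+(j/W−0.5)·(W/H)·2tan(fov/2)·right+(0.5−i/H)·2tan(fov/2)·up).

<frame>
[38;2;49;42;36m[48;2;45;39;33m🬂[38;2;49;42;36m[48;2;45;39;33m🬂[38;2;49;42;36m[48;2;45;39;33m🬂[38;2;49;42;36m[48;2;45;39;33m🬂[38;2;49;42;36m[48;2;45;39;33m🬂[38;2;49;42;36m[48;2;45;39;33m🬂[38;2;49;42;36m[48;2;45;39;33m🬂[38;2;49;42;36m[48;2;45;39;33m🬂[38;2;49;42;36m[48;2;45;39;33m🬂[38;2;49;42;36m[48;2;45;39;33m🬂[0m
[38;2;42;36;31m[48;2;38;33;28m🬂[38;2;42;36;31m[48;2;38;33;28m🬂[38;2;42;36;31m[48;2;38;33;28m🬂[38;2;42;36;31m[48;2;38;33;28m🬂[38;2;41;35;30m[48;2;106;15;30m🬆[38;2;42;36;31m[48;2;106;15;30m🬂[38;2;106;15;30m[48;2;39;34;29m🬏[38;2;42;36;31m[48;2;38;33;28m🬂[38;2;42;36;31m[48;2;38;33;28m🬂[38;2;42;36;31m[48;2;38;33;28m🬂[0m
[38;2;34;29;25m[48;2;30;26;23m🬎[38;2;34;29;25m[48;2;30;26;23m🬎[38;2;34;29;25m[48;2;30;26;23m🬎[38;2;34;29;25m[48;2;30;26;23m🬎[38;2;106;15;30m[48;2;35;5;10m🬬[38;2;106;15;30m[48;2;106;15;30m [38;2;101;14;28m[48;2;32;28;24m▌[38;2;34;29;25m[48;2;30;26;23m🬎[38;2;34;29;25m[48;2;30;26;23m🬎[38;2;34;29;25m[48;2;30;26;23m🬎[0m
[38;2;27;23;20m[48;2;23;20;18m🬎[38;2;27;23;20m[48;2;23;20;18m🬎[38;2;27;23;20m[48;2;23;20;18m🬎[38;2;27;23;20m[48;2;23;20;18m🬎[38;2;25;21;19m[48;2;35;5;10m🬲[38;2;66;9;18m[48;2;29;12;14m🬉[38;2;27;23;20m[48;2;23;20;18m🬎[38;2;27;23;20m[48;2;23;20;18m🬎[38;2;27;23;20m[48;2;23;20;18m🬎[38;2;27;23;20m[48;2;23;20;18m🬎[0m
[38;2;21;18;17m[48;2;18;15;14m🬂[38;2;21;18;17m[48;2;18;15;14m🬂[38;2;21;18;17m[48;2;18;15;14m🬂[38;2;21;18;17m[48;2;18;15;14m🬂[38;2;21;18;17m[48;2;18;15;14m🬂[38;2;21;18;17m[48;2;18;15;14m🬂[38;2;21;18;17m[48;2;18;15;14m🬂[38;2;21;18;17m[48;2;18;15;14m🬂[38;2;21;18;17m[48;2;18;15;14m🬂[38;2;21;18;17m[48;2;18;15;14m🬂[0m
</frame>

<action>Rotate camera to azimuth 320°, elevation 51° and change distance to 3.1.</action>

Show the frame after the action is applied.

<frame>
[38;2;49;42;36m[48;2;45;39;33m🬂[38;2;49;42;36m[48;2;45;39;33m🬂[38;2;46;40;34m[48;2;106;15;30m🬝[38;2;49;42;36m[48;2;106;15;30m🬂[38;2;49;42;36m[48;2;106;15;30m🬀[38;2;106;15;30m[48;2;106;15;30m [38;2;49;42;36m[48;2;106;15;30m🬂[38;2;106;15;30m[48;2;48;41;35m🬱[38;2;49;42;36m[48;2;45;39;33m🬂[38;2;49;42;36m[48;2;45;39;33m🬂[0m
[38;2;42;36;31m[48;2;38;33;28m🬂[38;2;42;36;31m[48;2;38;33;28m🬂[38;2;106;15;30m[48;2;37;32;28m🬬[38;2;106;15;30m[48;2;106;15;30m [38;2;106;15;30m[48;2;106;15;30m [38;2;106;15;30m[48;2;106;15;30m [38;2;106;15;30m[48;2;106;15;30m [38;2;106;15;30m[48;2;106;15;30m [38;2;106;15;30m[48;2;38;33;29m🬄[38;2;42;36;31m[48;2;38;33;28m🬂[0m
[38;2;34;29;25m[48;2;30;26;23m🬎[38;2;34;29;25m[48;2;30;26;23m🬎[38;2;32;27;24m[48;2;35;5;10m🬺[38;2;106;15;30m[48;2;35;5;10m🬂[38;2;106;15;30m[48;2;35;5;10m🬂[38;2;106;15;30m[48;2;35;5;10m🬂[38;2;106;15;30m[48;2;36;5;10m🬂[38;2;87;12;24m[48;2;44;17;20m🬂[38;2;34;29;25m[48;2;30;26;23m🬎[38;2;34;29;25m[48;2;30;26;23m🬎[0m
[38;2;27;23;20m[48;2;23;20;18m🬎[38;2;27;23;20m[48;2;23;20;18m🬎[38;2;27;23;20m[48;2;23;20;18m🬎[38;2;35;5;10m[48;2;24;21;19m🬨[38;2;35;5;10m[48;2;35;5;10m [38;2;35;5;10m[48;2;35;5;10m [38;2;37;5;10m[48;2;57;8;16m🬕[38;2;75;10;21m[48;2;25;21;19m🬀[38;2;27;23;20m[48;2;23;20;18m🬎[38;2;27;23;20m[48;2;23;20;18m🬎[0m
[38;2;21;18;17m[48;2;18;15;14m🬂[38;2;21;18;17m[48;2;18;15;14m🬂[38;2;21;18;17m[48;2;18;15;14m🬂[38;2;21;18;17m[48;2;18;15;14m🬂[38;2;35;5;10m[48;2;17;15;14m🬊[38;2;35;5;10m[48;2;17;15;14m🬎[38;2;42;6;12m[48;2;18;16;15m🬀[38;2;21;18;17m[48;2;18;15;14m🬂[38;2;21;18;17m[48;2;18;15;14m🬂[38;2;21;18;17m[48;2;18;15;14m🬂[0m
</frame>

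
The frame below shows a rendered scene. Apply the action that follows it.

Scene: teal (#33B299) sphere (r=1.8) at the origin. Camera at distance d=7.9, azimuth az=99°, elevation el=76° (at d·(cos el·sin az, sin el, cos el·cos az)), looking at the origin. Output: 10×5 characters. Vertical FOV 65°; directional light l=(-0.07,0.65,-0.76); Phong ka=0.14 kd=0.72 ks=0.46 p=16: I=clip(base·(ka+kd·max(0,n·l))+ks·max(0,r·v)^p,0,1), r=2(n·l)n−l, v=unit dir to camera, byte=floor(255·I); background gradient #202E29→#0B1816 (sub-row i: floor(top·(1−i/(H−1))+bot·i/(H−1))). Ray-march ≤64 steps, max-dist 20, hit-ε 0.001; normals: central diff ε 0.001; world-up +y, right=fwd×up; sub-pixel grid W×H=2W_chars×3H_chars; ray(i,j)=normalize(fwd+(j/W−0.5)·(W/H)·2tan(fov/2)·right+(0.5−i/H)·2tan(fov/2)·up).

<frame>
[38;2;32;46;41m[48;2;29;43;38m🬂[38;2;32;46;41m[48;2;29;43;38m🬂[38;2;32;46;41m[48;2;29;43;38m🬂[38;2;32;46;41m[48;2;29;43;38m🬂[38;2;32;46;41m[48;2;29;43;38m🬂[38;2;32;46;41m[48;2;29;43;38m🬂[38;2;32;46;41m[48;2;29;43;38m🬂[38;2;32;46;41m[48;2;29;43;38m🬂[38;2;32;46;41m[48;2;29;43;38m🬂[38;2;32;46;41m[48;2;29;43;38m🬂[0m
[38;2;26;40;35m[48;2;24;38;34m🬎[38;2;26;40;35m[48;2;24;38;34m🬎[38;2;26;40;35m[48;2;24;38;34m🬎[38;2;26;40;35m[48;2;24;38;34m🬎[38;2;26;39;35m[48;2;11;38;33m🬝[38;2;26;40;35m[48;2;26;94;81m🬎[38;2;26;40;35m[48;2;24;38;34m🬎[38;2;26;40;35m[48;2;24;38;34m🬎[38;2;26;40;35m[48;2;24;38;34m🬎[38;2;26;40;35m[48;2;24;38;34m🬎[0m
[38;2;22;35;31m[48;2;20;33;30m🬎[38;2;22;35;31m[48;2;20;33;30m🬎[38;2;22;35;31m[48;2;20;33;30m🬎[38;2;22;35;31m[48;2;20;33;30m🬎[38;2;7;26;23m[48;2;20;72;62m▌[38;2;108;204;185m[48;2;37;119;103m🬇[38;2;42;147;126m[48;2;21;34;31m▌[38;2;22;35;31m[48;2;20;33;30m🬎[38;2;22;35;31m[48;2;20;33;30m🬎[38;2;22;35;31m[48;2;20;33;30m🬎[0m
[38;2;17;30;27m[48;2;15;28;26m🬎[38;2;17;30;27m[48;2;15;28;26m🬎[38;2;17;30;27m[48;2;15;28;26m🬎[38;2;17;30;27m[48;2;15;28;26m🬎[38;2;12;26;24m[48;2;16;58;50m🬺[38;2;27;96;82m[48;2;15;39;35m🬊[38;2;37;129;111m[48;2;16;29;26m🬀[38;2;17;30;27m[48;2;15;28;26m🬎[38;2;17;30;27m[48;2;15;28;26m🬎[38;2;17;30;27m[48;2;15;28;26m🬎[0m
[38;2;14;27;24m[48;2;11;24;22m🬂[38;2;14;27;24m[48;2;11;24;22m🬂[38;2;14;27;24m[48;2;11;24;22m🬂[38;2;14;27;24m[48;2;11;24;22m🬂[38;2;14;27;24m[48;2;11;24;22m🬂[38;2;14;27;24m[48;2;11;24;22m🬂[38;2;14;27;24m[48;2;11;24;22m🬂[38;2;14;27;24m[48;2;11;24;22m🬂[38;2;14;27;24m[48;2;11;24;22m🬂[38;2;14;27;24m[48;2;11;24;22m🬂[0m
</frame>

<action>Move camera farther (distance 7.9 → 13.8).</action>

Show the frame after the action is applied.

<frame>
[38;2;32;46;41m[48;2;29;43;38m🬂[38;2;32;46;41m[48;2;29;43;38m🬂[38;2;32;46;41m[48;2;29;43;38m🬂[38;2;32;46;41m[48;2;29;43;38m🬂[38;2;32;46;41m[48;2;29;43;38m🬂[38;2;32;46;41m[48;2;29;43;38m🬂[38;2;32;46;41m[48;2;29;43;38m🬂[38;2;32;46;41m[48;2;29;43;38m🬂[38;2;32;46;41m[48;2;29;43;38m🬂[38;2;32;46;41m[48;2;29;43;38m🬂[0m
[38;2;26;40;35m[48;2;24;38;34m🬎[38;2;26;40;35m[48;2;24;38;34m🬎[38;2;26;40;35m[48;2;24;38;34m🬎[38;2;26;40;35m[48;2;24;38;34m🬎[38;2;26;40;35m[48;2;24;38;34m🬎[38;2;26;40;35m[48;2;24;38;34m🬎[38;2;26;40;35m[48;2;24;38;34m🬎[38;2;26;40;35m[48;2;24;38;34m🬎[38;2;26;40;35m[48;2;24;38;34m🬎[38;2;26;40;35m[48;2;24;38;34m🬎[0m
[38;2;22;35;31m[48;2;20;33;30m🬎[38;2;22;35;31m[48;2;20;33;30m🬎[38;2;22;35;31m[48;2;20;33;30m🬎[38;2;22;35;31m[48;2;20;33;30m🬎[38;2;21;35;31m[48;2;8;29;25m🬕[38;2;21;52;45m[48;2;35;123;106m🬂[38;2;22;35;31m[48;2;20;33;30m🬎[38;2;22;35;31m[48;2;20;33;30m🬎[38;2;22;35;31m[48;2;20;33;30m🬎[38;2;22;35;31m[48;2;20;33;30m🬎[0m
[38;2;17;30;27m[48;2;15;28;26m🬎[38;2;17;30;27m[48;2;15;28;26m🬎[38;2;17;30;27m[48;2;15;28;26m🬎[38;2;17;30;27m[48;2;15;28;26m🬎[38;2;17;30;27m[48;2;15;28;26m🬎[38;2;12;42;36m[48;2;16;29;26m🬀[38;2;17;30;27m[48;2;15;28;26m🬎[38;2;17;30;27m[48;2;15;28;26m🬎[38;2;17;30;27m[48;2;15;28;26m🬎[38;2;17;30;27m[48;2;15;28;26m🬎[0m
[38;2;14;27;24m[48;2;11;24;22m🬂[38;2;14;27;24m[48;2;11;24;22m🬂[38;2;14;27;24m[48;2;11;24;22m🬂[38;2;14;27;24m[48;2;11;24;22m🬂[38;2;14;27;24m[48;2;11;24;22m🬂[38;2;14;27;24m[48;2;11;24;22m🬂[38;2;14;27;24m[48;2;11;24;22m🬂[38;2;14;27;24m[48;2;11;24;22m🬂[38;2;14;27;24m[48;2;11;24;22m🬂[38;2;14;27;24m[48;2;11;24;22m🬂[0m
</frame>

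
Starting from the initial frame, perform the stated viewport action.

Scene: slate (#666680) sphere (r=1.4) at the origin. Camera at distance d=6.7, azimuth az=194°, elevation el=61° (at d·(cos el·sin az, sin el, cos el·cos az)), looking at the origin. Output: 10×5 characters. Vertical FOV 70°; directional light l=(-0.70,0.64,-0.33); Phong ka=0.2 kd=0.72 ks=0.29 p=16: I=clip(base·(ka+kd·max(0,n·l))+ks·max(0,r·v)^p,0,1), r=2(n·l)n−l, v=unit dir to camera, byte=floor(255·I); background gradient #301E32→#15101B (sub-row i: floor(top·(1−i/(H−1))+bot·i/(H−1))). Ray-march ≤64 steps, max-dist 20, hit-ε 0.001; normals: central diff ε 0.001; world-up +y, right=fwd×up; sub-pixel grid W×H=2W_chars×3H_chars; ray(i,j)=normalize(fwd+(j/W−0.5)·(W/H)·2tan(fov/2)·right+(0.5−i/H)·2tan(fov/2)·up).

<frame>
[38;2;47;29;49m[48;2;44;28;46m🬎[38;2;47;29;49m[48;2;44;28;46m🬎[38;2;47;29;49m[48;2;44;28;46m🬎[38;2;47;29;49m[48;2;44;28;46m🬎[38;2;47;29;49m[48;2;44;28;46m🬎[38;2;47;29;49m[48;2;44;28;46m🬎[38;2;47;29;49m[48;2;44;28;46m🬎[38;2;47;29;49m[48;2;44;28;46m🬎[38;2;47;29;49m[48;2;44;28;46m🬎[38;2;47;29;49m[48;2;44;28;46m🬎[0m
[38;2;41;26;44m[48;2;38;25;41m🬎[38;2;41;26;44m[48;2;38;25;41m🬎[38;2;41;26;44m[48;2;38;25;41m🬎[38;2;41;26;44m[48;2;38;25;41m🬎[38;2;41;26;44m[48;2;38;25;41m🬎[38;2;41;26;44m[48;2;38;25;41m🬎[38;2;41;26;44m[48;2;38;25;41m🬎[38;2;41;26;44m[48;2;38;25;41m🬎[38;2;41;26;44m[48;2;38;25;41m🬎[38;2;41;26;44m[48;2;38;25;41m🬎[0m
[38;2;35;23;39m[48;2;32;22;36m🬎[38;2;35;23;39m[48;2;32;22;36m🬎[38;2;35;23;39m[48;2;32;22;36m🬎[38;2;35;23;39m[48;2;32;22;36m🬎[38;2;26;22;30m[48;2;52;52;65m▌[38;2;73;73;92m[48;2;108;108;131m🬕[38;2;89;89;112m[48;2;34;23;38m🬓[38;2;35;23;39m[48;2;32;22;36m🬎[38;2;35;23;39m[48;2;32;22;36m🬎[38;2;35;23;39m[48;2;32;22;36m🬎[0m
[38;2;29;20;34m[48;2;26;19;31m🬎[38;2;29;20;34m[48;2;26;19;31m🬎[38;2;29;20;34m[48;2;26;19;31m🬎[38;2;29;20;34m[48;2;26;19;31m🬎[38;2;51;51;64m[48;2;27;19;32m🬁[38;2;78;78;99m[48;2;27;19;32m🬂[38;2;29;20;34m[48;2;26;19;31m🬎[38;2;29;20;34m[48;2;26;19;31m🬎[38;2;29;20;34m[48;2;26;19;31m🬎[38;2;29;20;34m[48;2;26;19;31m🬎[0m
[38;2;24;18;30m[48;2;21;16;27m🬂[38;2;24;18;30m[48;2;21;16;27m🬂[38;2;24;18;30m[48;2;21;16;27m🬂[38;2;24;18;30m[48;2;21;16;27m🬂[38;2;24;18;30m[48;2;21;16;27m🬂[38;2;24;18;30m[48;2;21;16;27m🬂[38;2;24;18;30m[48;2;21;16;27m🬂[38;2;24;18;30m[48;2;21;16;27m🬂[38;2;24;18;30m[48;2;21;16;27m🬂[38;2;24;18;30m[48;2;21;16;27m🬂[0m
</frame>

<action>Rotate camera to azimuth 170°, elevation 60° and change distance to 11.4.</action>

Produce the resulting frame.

<frame>
[38;2;47;29;49m[48;2;44;28;46m🬎[38;2;47;29;49m[48;2;44;28;46m🬎[38;2;47;29;49m[48;2;44;28;46m🬎[38;2;47;29;49m[48;2;44;28;46m🬎[38;2;47;29;49m[48;2;44;28;46m🬎[38;2;47;29;49m[48;2;44;28;46m🬎[38;2;47;29;49m[48;2;44;28;46m🬎[38;2;47;29;49m[48;2;44;28;46m🬎[38;2;47;29;49m[48;2;44;28;46m🬎[38;2;47;29;49m[48;2;44;28;46m🬎[0m
[38;2;41;26;44m[48;2;38;25;41m🬎[38;2;41;26;44m[48;2;38;25;41m🬎[38;2;41;26;44m[48;2;38;25;41m🬎[38;2;41;26;44m[48;2;38;25;41m🬎[38;2;41;26;44m[48;2;38;25;41m🬎[38;2;41;26;44m[48;2;38;25;41m🬎[38;2;41;26;44m[48;2;38;25;41m🬎[38;2;41;26;44m[48;2;38;25;41m🬎[38;2;41;26;44m[48;2;38;25;41m🬎[38;2;41;26;44m[48;2;38;25;41m🬎[0m
[38;2;35;23;39m[48;2;32;22;36m🬎[38;2;35;23;39m[48;2;32;22;36m🬎[38;2;35;23;39m[48;2;32;22;36m🬎[38;2;35;23;39m[48;2;32;22;36m🬎[38;2;34;23;38m[48;2;20;20;25m🬕[38;2;36;24;40m[48;2;77;77;96m🬂[38;2;35;23;39m[48;2;32;22;36m🬎[38;2;35;23;39m[48;2;32;22;36m🬎[38;2;35;23;39m[48;2;32;22;36m🬎[38;2;35;23;39m[48;2;32;22;36m🬎[0m
[38;2;29;20;34m[48;2;26;19;31m🬎[38;2;29;20;34m[48;2;26;19;31m🬎[38;2;29;20;34m[48;2;26;19;31m🬎[38;2;29;20;34m[48;2;26;19;31m🬎[38;2;29;20;34m[48;2;26;19;31m🬎[38;2;29;20;34m[48;2;26;19;31m🬎[38;2;29;20;34m[48;2;26;19;31m🬎[38;2;29;20;34m[48;2;26;19;31m🬎[38;2;29;20;34m[48;2;26;19;31m🬎[38;2;29;20;34m[48;2;26;19;31m🬎[0m
[38;2;24;18;30m[48;2;21;16;27m🬂[38;2;24;18;30m[48;2;21;16;27m🬂[38;2;24;18;30m[48;2;21;16;27m🬂[38;2;24;18;30m[48;2;21;16;27m🬂[38;2;24;18;30m[48;2;21;16;27m🬂[38;2;24;18;30m[48;2;21;16;27m🬂[38;2;24;18;30m[48;2;21;16;27m🬂[38;2;24;18;30m[48;2;21;16;27m🬂[38;2;24;18;30m[48;2;21;16;27m🬂[38;2;24;18;30m[48;2;21;16;27m🬂[0m
</frame>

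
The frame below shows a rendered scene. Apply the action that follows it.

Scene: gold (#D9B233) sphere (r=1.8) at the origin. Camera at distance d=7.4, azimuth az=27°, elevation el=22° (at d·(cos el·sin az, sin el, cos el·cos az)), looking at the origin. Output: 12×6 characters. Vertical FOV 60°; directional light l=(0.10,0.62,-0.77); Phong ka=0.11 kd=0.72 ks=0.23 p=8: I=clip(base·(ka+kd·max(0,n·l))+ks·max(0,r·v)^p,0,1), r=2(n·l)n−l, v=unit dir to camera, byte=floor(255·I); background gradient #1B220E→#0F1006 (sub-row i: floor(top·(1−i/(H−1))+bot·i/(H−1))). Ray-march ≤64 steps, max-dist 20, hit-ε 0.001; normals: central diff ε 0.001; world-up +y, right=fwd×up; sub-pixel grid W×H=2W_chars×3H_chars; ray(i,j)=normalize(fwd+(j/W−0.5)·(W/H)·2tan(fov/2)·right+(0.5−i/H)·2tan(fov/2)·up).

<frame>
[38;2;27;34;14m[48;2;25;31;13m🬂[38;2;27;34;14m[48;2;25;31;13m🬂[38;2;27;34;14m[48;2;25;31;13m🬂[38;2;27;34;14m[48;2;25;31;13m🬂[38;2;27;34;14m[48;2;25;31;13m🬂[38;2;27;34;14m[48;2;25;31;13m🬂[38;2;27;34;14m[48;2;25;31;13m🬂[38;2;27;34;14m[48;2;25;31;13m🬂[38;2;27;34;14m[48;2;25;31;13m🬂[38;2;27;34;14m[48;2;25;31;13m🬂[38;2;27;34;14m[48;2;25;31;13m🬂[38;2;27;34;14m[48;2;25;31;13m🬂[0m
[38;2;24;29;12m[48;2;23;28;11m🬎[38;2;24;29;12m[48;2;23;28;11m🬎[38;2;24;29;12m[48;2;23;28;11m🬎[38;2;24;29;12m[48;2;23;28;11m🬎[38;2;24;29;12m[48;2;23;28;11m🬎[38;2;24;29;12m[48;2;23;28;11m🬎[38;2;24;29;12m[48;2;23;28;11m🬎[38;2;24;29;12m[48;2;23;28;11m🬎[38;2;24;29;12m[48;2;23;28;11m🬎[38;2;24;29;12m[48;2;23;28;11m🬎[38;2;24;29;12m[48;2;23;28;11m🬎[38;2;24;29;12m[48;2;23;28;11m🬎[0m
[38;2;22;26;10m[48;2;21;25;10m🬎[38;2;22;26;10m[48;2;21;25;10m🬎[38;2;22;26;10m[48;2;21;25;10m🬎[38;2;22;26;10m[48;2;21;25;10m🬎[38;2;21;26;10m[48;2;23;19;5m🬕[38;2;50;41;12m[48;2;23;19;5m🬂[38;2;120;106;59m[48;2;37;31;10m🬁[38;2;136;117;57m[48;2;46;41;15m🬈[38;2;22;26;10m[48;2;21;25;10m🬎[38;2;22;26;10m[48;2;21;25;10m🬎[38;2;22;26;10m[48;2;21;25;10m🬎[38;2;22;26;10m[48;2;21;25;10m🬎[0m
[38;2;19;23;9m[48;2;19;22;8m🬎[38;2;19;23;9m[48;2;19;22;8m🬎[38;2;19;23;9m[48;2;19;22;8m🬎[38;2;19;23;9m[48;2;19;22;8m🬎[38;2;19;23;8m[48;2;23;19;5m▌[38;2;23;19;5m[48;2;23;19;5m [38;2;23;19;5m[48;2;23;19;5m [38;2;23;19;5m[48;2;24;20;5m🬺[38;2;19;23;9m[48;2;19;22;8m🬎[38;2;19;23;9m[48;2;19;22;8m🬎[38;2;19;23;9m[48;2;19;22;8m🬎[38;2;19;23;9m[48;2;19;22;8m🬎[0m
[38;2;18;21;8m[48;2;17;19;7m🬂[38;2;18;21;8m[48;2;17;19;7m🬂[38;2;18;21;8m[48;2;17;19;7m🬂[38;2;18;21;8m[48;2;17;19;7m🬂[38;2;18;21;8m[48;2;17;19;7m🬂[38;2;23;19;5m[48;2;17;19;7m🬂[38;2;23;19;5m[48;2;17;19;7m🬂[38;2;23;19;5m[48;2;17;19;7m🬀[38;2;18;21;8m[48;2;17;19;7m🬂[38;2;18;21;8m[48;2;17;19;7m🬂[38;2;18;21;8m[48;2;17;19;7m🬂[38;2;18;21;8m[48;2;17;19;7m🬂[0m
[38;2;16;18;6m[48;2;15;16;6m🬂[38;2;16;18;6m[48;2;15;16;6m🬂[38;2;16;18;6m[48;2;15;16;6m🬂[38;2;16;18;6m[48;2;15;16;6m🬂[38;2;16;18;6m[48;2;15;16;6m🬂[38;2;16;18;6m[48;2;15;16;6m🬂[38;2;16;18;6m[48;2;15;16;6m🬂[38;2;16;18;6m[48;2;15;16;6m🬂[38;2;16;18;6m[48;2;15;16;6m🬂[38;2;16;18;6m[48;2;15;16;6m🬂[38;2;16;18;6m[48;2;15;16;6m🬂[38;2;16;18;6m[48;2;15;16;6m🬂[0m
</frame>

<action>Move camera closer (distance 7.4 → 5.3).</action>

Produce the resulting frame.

<frame>
[38;2;27;34;14m[48;2;25;31;13m🬂[38;2;27;34;14m[48;2;25;31;13m🬂[38;2;27;34;14m[48;2;25;31;13m🬂[38;2;27;34;14m[48;2;25;31;13m🬂[38;2;27;34;14m[48;2;25;31;13m🬂[38;2;27;34;14m[48;2;25;31;13m🬂[38;2;27;34;14m[48;2;25;31;13m🬂[38;2;27;34;14m[48;2;25;31;13m🬂[38;2;27;34;14m[48;2;25;31;13m🬂[38;2;27;34;14m[48;2;25;31;13m🬂[38;2;27;34;14m[48;2;25;31;13m🬂[38;2;27;34;14m[48;2;25;31;13m🬂[0m
[38;2;24;29;12m[48;2;23;28;11m🬎[38;2;24;29;12m[48;2;23;28;11m🬎[38;2;24;29;12m[48;2;23;28;11m🬎[38;2;24;29;12m[48;2;23;28;11m🬎[38;2;23;29;11m[48;2;28;23;6m🬝[38;2;29;29;10m[48;2;74;62;21m🬰[38;2;42;40;16m[48;2;114;99;51m🬰[38;2;129;113;62m[48;2;24;29;12m🬱[38;2;24;29;12m[48;2;23;28;11m🬎[38;2;24;29;12m[48;2;23;28;11m🬎[38;2;24;29;12m[48;2;23;28;11m🬎[38;2;24;29;12m[48;2;23;28;11m🬎[0m
[38;2;22;26;10m[48;2;21;25;10m🬎[38;2;22;26;10m[48;2;21;25;10m🬎[38;2;22;26;10m[48;2;21;25;10m🬎[38;2;21;26;10m[48;2;23;19;5m🬕[38;2;23;19;5m[48;2;23;19;5m [38;2;23;19;5m[48;2;23;19;5m [38;2;32;26;8m[48;2;23;19;5m🬁[38;2;75;65;31m[48;2;30;25;8m🬁[38;2;98;84;37m[48;2;42;37;13m🬈[38;2;22;26;10m[48;2;21;25;10m🬎[38;2;22;26;10m[48;2;21;25;10m🬎[38;2;22;26;10m[48;2;21;25;10m🬎[0m
[38;2;19;23;9m[48;2;19;22;8m🬎[38;2;19;23;9m[48;2;19;22;8m🬎[38;2;19;23;9m[48;2;19;22;8m🬎[38;2;19;23;8m[48;2;23;19;5m▌[38;2;23;19;5m[48;2;23;19;5m [38;2;23;19;5m[48;2;23;19;5m [38;2;23;19;5m[48;2;23;19;5m [38;2;23;19;5m[48;2;23;19;5m [38;2;23;19;5m[48;2;34;28;8m🬺[38;2;19;23;9m[48;2;19;22;8m🬎[38;2;19;23;9m[48;2;19;22;8m🬎[38;2;19;23;9m[48;2;19;22;8m🬎[0m
[38;2;18;21;8m[48;2;17;19;7m🬂[38;2;18;21;8m[48;2;17;19;7m🬂[38;2;18;21;8m[48;2;17;19;7m🬂[38;2;18;21;8m[48;2;17;19;7m🬂[38;2;23;19;5m[48;2;17;19;7m🬊[38;2;23;19;5m[48;2;23;19;5m [38;2;23;19;5m[48;2;23;19;5m [38;2;23;19;5m[48;2;17;19;7m🬝[38;2;23;19;5m[48;2;17;19;7m🬀[38;2;18;21;8m[48;2;17;19;7m🬂[38;2;18;21;8m[48;2;17;19;7m🬂[38;2;18;21;8m[48;2;17;19;7m🬂[0m
[38;2;16;18;6m[48;2;15;16;6m🬂[38;2;16;18;6m[48;2;15;16;6m🬂[38;2;16;18;6m[48;2;15;16;6m🬂[38;2;16;18;6m[48;2;15;16;6m🬂[38;2;16;18;6m[48;2;15;16;6m🬂[38;2;16;18;6m[48;2;15;16;6m🬂[38;2;16;18;6m[48;2;15;16;6m🬂[38;2;16;18;6m[48;2;15;16;6m🬂[38;2;16;18;6m[48;2;15;16;6m🬂[38;2;16;18;6m[48;2;15;16;6m🬂[38;2;16;18;6m[48;2;15;16;6m🬂[38;2;16;18;6m[48;2;15;16;6m🬂[0m
</frame>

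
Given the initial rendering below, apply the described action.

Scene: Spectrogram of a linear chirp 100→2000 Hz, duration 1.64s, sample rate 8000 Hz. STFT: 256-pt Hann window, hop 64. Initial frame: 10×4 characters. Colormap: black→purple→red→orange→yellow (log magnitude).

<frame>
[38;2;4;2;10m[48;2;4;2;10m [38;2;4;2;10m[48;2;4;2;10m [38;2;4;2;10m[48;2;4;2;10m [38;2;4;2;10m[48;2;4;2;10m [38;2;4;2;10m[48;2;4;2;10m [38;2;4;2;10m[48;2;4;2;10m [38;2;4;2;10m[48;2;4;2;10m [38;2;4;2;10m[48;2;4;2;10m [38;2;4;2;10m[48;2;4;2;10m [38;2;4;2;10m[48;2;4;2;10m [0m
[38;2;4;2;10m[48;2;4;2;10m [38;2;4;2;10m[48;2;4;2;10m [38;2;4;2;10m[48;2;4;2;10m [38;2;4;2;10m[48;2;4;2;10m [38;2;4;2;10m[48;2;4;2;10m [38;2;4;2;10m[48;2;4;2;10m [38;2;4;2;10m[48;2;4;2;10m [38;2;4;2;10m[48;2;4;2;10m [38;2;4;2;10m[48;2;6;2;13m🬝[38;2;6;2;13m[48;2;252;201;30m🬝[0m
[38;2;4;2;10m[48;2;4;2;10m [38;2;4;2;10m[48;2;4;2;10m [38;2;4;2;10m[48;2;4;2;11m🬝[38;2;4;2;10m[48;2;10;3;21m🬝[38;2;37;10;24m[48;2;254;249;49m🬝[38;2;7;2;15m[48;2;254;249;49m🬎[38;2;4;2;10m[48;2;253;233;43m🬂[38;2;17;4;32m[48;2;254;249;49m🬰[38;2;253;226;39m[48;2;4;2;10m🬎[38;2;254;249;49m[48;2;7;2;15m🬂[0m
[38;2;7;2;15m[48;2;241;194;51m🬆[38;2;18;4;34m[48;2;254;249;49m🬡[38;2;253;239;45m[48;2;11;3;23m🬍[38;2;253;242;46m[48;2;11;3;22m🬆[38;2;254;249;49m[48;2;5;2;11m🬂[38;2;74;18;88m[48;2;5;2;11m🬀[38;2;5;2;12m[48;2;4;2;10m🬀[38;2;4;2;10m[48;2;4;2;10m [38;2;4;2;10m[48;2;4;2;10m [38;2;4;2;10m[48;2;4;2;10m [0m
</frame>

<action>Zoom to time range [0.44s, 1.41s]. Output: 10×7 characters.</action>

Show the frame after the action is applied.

<frame>
[38;2;4;2;10m[48;2;4;2;10m [38;2;4;2;10m[48;2;4;2;10m [38;2;4;2;10m[48;2;4;2;10m [38;2;4;2;10m[48;2;4;2;10m [38;2;4;2;10m[48;2;4;2;10m [38;2;4;2;10m[48;2;4;2;10m [38;2;4;2;10m[48;2;4;2;10m [38;2;4;2;10m[48;2;4;2;10m [38;2;4;2;10m[48;2;4;2;10m [38;2;4;2;10m[48;2;4;2;10m [0m
[38;2;4;2;10m[48;2;4;2;10m [38;2;4;2;10m[48;2;4;2;10m [38;2;4;2;10m[48;2;4;2;10m [38;2;4;2;10m[48;2;4;2;10m [38;2;4;2;10m[48;2;4;2;10m [38;2;4;2;10m[48;2;4;2;10m [38;2;4;2;10m[48;2;4;2;10m [38;2;4;2;10m[48;2;4;2;10m [38;2;4;2;10m[48;2;4;2;10m [38;2;4;2;10m[48;2;4;2;10m [0m
[38;2;4;2;10m[48;2;4;2;10m [38;2;4;2;10m[48;2;4;2;10m [38;2;4;2;10m[48;2;4;2;10m [38;2;4;2;10m[48;2;4;2;10m [38;2;4;2;10m[48;2;4;2;10m [38;2;4;2;10m[48;2;4;2;10m [38;2;4;2;10m[48;2;4;2;10m [38;2;4;2;10m[48;2;4;2;10m [38;2;4;2;10m[48;2;4;2;10m [38;2;4;2;10m[48;2;4;2;10m [0m
[38;2;4;2;10m[48;2;4;2;10m [38;2;4;2;10m[48;2;4;2;10m [38;2;4;2;10m[48;2;4;2;10m [38;2;4;2;10m[48;2;4;2;10m [38;2;4;2;10m[48;2;4;2;10m [38;2;4;2;10m[48;2;4;2;10m [38;2;4;2;10m[48;2;4;2;11m🬝[38;2;4;2;10m[48;2;6;2;13m🬝[38;2;4;2;11m[48;2;14;4;28m🬝[38;2;22;6;26m[48;2;254;235;44m🬝[0m
[38;2;4;2;10m[48;2;4;2;10m [38;2;4;2;10m[48;2;4;2;11m🬝[38;2;4;2;10m[48;2;5;2;12m🬎[38;2;5;2;12m[48;2;25;6;45m🬝[38;2;40;11;25m[48;2;254;249;49m🬝[38;2;24;6;34m[48;2;254;249;49m🬎[38;2;8;2;17m[48;2;253;236;44m🬂[38;2;240;191;53m[48;2;49;12;54m🬍[38;2;247;214;46m[48;2;7;2;15m🬎[38;2;254;248;49m[48;2;11;3;22m🬂[0m
[38;2;41;11;36m[48;2;254;249;49m🬎[38;2;10;3;21m[48;2;253;228;40m🬂[38;2;253;236;44m[48;2;30;7;54m🬍[38;2;254;244;47m[48;2;47;12;37m🬆[38;2;254;249;49m[48;2;9;3;19m🬂[38;2;244;141;17m[48;2;9;2;18m🬀[38;2;8;2;17m[48;2;4;2;10m🬂[38;2;5;2;12m[48;2;4;2;10m🬀[38;2;4;2;10m[48;2;4;2;10m [38;2;4;2;10m[48;2;4;2;10m [0m
[38;2;110;27;86m[48;2;8;2;17m🬀[38;2;9;3;19m[48;2;4;2;10m🬀[38;2;4;2;11m[48;2;4;2;10m🬂[38;2;4;2;10m[48;2;4;2;10m [38;2;4;2;10m[48;2;4;2;10m [38;2;4;2;10m[48;2;4;2;10m [38;2;4;2;10m[48;2;4;2;10m [38;2;4;2;10m[48;2;4;2;10m [38;2;4;2;10m[48;2;4;2;10m [38;2;4;2;10m[48;2;4;2;10m [0m
</frame>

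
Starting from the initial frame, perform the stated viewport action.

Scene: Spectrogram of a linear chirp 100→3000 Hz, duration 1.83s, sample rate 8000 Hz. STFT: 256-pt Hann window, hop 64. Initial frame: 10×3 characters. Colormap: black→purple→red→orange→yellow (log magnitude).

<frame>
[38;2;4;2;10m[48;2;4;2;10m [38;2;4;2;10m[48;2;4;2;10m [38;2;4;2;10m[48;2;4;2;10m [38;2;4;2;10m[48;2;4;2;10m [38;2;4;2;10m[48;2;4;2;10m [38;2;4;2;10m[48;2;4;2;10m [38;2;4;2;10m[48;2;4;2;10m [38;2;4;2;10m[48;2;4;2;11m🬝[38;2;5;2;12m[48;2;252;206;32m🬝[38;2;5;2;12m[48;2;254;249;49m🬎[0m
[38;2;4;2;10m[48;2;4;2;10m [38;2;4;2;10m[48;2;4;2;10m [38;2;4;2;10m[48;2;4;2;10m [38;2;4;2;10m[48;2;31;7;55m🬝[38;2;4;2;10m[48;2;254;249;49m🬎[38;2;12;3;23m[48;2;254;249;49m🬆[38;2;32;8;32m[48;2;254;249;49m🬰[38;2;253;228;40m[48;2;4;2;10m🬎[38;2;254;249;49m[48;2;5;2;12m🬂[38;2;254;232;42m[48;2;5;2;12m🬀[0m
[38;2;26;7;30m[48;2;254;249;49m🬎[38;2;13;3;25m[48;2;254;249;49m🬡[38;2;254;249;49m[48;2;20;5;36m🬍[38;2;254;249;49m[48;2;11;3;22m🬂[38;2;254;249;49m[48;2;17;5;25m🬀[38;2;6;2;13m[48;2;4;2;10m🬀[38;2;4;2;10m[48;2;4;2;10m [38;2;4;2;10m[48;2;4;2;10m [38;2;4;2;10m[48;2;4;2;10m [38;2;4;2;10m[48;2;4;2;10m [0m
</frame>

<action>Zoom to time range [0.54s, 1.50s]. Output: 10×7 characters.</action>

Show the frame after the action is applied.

<frame>
[38;2;4;2;10m[48;2;4;2;10m [38;2;4;2;10m[48;2;4;2;10m [38;2;4;2;10m[48;2;4;2;10m [38;2;4;2;10m[48;2;4;2;10m [38;2;4;2;10m[48;2;4;2;10m [38;2;4;2;10m[48;2;4;2;10m [38;2;4;2;10m[48;2;4;2;10m [38;2;4;2;10m[48;2;4;2;10m [38;2;4;2;10m[48;2;4;2;10m [38;2;4;2;10m[48;2;4;2;10m [0m
[38;2;4;2;10m[48;2;4;2;10m [38;2;4;2;10m[48;2;4;2;10m [38;2;4;2;10m[48;2;4;2;10m [38;2;4;2;10m[48;2;4;2;10m [38;2;4;2;10m[48;2;4;2;10m [38;2;4;2;10m[48;2;4;2;10m [38;2;4;2;10m[48;2;4;2;10m [38;2;4;2;10m[48;2;4;2;10m [38;2;4;2;10m[48;2;4;2;10m [38;2;4;2;10m[48;2;4;2;10m [0m
[38;2;4;2;10m[48;2;4;2;10m [38;2;4;2;10m[48;2;4;2;10m [38;2;4;2;10m[48;2;4;2;10m [38;2;4;2;10m[48;2;4;2;10m [38;2;4;2;10m[48;2;4;2;10m [38;2;4;2;10m[48;2;4;2;10m [38;2;4;2;10m[48;2;4;2;11m🬝[38;2;4;2;10m[48;2;9;3;18m🬝[38;2;10;3;20m[48;2;252;210;33m🬝[38;2;48;12;33m[48;2;254;249;49m🬎[0m
[38;2;4;2;10m[48;2;4;2;10m [38;2;4;2;10m[48;2;4;2;10m [38;2;4;2;10m[48;2;4;2;11m🬝[38;2;4;2;10m[48;2;10;3;20m🬝[38;2;11;3;22m[48;2;254;236;44m🬝[38;2;45;12;33m[48;2;254;249;49m🬎[38;2;73;19;41m[48;2;254;248;49m🬡[38;2;242;203;53m[48;2;11;3;22m🬎[38;2;238;189;55m[48;2;8;2;17m🬆[38;2;253;230;41m[48;2;10;3;20m🬀[0m
[38;2;6;2;14m[48;2;224;100;45m🬝[38;2;17;4;32m[48;2;254;249;49m🬎[38;2;11;3;21m[48;2;253;228;40m🬂[38;2;241;200;56m[48;2;20;5;37m🬎[38;2;254;249;49m[48;2;43;11;33m🬂[38;2;252;199;29m[48;2;10;3;21m🬀[38;2;10;3;20m[48;2;4;2;10m🬀[38;2;4;2;11m[48;2;4;2;10m🬀[38;2;4;2;10m[48;2;4;2;10m [38;2;4;2;10m[48;2;4;2;10m [0m
[38;2;249;209;40m[48;2;13;3;26m🬆[38;2;254;248;49m[48;2;27;7;26m🬀[38;2;12;3;24m[48;2;4;2;10m🬀[38;2;4;2;11m[48;2;4;2;10m🬂[38;2;4;2;10m[48;2;4;2;10m [38;2;4;2;10m[48;2;4;2;10m [38;2;4;2;10m[48;2;4;2;10m [38;2;4;2;10m[48;2;4;2;10m [38;2;4;2;10m[48;2;4;2;10m [38;2;4;2;10m[48;2;4;2;10m [0m
[38;2;4;2;10m[48;2;4;2;10m [38;2;4;2;10m[48;2;4;2;10m [38;2;4;2;10m[48;2;4;2;10m [38;2;4;2;10m[48;2;4;2;10m [38;2;4;2;10m[48;2;4;2;10m [38;2;4;2;10m[48;2;4;2;10m [38;2;4;2;10m[48;2;4;2;10m [38;2;4;2;10m[48;2;4;2;10m [38;2;4;2;10m[48;2;4;2;10m [38;2;4;2;10m[48;2;4;2;10m [0m
</frame>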